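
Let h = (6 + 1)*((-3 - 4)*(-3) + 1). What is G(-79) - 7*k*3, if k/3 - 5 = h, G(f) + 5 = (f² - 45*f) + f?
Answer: -305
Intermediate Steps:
h = 154 (h = 7*(-7*(-3) + 1) = 7*(21 + 1) = 7*22 = 154)
G(f) = -5 + f² - 44*f (G(f) = -5 + ((f² - 45*f) + f) = -5 + (f² - 44*f) = -5 + f² - 44*f)
k = 477 (k = 15 + 3*154 = 15 + 462 = 477)
G(-79) - 7*k*3 = (-5 + (-79)² - 44*(-79)) - 7*477*3 = (-5 + 6241 + 3476) - 3339*3 = 9712 - 10017 = -305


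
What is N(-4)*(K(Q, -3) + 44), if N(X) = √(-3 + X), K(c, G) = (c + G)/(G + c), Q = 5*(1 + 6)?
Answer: 45*I*√7 ≈ 119.06*I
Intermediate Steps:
Q = 35 (Q = 5*7 = 35)
K(c, G) = 1 (K(c, G) = (G + c)/(G + c) = 1)
N(-4)*(K(Q, -3) + 44) = √(-3 - 4)*(1 + 44) = √(-7)*45 = (I*√7)*45 = 45*I*√7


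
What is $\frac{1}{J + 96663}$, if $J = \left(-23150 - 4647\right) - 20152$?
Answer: $\frac{1}{48714} \approx 2.0528 \cdot 10^{-5}$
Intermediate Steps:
$J = -47949$ ($J = -27797 - 20152 = -47949$)
$\frac{1}{J + 96663} = \frac{1}{-47949 + 96663} = \frac{1}{48714}$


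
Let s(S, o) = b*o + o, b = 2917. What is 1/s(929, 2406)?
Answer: 1/7020708 ≈ 1.4244e-7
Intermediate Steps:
s(S, o) = 2918*o (s(S, o) = 2917*o + o = 2918*o)
1/s(929, 2406) = 1/(2918*2406) = 1/7020708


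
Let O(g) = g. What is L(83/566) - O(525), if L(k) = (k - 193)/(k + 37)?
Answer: -2229456/4205 ≈ -530.19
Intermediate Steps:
L(k) = (-193 + k)/(37 + k)
L(83/566) - O(525) = (-193 + 83/566)/(37 + 83/566) - 1*525 = (-193 + 83*(1/566))/(37 + 83*(1/566)) - 525 = (-193 + 83/566)/(37 + 83/566) - 525 = -109155/566/(21025/566) - 525 = (566/21025)*(-109155/566) - 525 = -21831/4205 - 525 = -2229456/4205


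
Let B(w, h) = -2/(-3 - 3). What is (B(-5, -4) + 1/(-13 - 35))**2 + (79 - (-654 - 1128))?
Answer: 476441/256 ≈ 1861.1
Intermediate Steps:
B(w, h) = 1/3 (B(w, h) = -2/(-6) = -1/6*(-2) = 1/3)
(B(-5, -4) + 1/(-13 - 35))**2 + (79 - (-654 - 1128)) = (1/3 + 1/(-13 - 35))**2 + (79 - (-654 - 1128)) = (1/3 + 1/(-48))**2 + (79 - 1*(-1782)) = (1/3 - 1/48)**2 + (79 + 1782) = (5/16)**2 + 1861 = 25/256 + 1861 = 476441/256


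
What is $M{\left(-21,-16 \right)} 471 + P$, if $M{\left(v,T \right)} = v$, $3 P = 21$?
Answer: $-9884$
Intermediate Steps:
$P = 7$ ($P = \frac{1}{3} \cdot 21 = 7$)
$M{\left(-21,-16 \right)} 471 + P = \left(-21\right) 471 + 7 = -9891 + 7 = -9884$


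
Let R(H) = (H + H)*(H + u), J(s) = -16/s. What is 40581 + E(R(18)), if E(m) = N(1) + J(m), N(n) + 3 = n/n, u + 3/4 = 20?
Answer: 54416423/1341 ≈ 40579.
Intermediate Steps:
u = 77/4 (u = -¾ + 20 = 77/4 ≈ 19.250)
R(H) = 2*H*(77/4 + H) (R(H) = (H + H)*(H + 77/4) = (2*H)*(77/4 + H) = 2*H*(77/4 + H))
N(n) = -2 (N(n) = -3 + n/n = -3 + 1 = -2)
E(m) = -2 - 16/m
40581 + E(R(18)) = 40581 + (-2 - 16*1/(9*(77 + 4*18))) = 40581 + (-2 - 16*1/(9*(77 + 72))) = 40581 + (-2 - 16/((½)*18*149)) = 40581 + (-2 - 16/1341) = 40581 - 2698/1341 = 54416423/1341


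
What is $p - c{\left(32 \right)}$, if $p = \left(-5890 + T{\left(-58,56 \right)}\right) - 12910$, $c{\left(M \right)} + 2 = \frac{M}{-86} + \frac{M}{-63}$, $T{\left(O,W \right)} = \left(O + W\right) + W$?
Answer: $- \frac{50775112}{2709} \approx -18743.0$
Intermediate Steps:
$T{\left(O,W \right)} = O + 2 W$
$c{\left(M \right)} = -2 - \frac{149 M}{5418}$ ($c{\left(M \right)} = -2 + \left(\frac{M}{-86} + \frac{M}{-63}\right) = -2 + \left(M \left(- \frac{1}{86}\right) + M \left(- \frac{1}{63}\right)\right) = -2 - \frac{149 M}{5418}$)
$p = -18746$ ($p = \left(-5890 + \left(-58 + 2 \cdot 56\right)\right) - 12910 = \left(-5890 + \left(-58 + 112\right)\right) - 12910 = \left(-5890 + 54\right) - 12910 = -5836 - 12910 = -18746$)
$p - c{\left(32 \right)} = -18746 - \left(-2 - \frac{2384}{2709}\right) = -18746 - - \frac{7802}{2709} = -18746 + \frac{7802}{2709} = - \frac{50775112}{2709}$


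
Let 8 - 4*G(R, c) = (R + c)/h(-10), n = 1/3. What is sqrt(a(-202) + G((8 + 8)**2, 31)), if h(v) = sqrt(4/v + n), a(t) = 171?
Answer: sqrt(692 + 287*I*sqrt(15))/2 ≈ 15.817 + 8.7846*I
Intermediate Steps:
n = 1/3 ≈ 0.33333
h(v) = sqrt(1/3 + 4/v) (h(v) = sqrt(4/v + 1/3) = sqrt(1/3 + 4/v))
G(R, c) = 2 + I*sqrt(15)*(R + c)/4 (G(R, c) = 2 - (R + c)/(4*(sqrt(3)*sqrt((12 - 10)/(-10))/3)) = 2 - (R + c)/(4*(sqrt(3)*sqrt(-1/10*2)/3)) = 2 - (R + c)/(4*(sqrt(3)*sqrt(-1/5)/3)) = 2 - (R + c)/(4*(sqrt(3)*(I*sqrt(5)/5)/3)) = 2 - (R + c)/(4*(I*sqrt(15)/15)) = 2 - (R + c)*(-I*sqrt(15))/4 = 2 - (-1)*I*sqrt(15)*(R + c)/4 = 2 + I*sqrt(15)*(R + c)/4)
sqrt(a(-202) + G((8 + 8)**2, 31)) = sqrt(171 + (2 + I*(8 + 8)**2*sqrt(15)/4 + (1/4)*I*31*sqrt(15))) = sqrt(171 + (2 + (1/4)*I*16**2*sqrt(15) + 31*I*sqrt(15)/4)) = sqrt(171 + (2 + (1/4)*I*256*sqrt(15) + 31*I*sqrt(15)/4)) = sqrt(171 + (2 + 64*I*sqrt(15) + 31*I*sqrt(15)/4)) = sqrt(171 + (2 + 287*I*sqrt(15)/4)) = sqrt(173 + 287*I*sqrt(15)/4)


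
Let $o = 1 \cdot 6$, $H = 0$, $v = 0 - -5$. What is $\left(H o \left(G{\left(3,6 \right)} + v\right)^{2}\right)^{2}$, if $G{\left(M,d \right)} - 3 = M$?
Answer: $0$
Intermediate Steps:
$G{\left(M,d \right)} = 3 + M$
$v = 5$ ($v = 0 + 5 = 5$)
$o = 6$
$\left(H o \left(G{\left(3,6 \right)} + v\right)^{2}\right)^{2} = \left(0 \cdot 6 \left(\left(3 + 3\right) + 5\right)^{2}\right)^{2} = \left(0 \left(6 + 5\right)^{2}\right)^{2} = \left(0 \cdot 11^{2}\right)^{2} = \left(0 \cdot 121\right)^{2} = 0^{2} = 0$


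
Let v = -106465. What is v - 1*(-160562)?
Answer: 54097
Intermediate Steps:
v - 1*(-160562) = -106465 - 1*(-160562) = -106465 + 160562 = 54097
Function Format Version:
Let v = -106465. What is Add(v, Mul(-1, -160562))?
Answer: 54097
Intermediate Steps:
Add(v, Mul(-1, -160562)) = Add(-106465, Mul(-1, -160562)) = Add(-106465, 160562) = 54097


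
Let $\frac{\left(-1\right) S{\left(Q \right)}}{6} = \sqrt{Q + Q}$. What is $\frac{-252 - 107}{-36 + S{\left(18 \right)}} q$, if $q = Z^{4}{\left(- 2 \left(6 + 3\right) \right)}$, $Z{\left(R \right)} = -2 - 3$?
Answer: $\frac{224375}{72} \approx 3116.3$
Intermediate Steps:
$Z{\left(R \right)} = -5$ ($Z{\left(R \right)} = -2 - 3 = -5$)
$S{\left(Q \right)} = - 6 \sqrt{2} \sqrt{Q}$ ($S{\left(Q \right)} = - 6 \sqrt{Q + Q} = - 6 \sqrt{2 Q} = - 6 \sqrt{2} \sqrt{Q}$)
$q = 625$ ($q = \left(-5\right)^{4} = 625$)
$\frac{-252 - 107}{-36 + S{\left(18 \right)}} q = \frac{-252 - 107}{-36 - 6 \sqrt{2} \sqrt{18}} \cdot 625 = - \frac{359}{-36 - 6 \sqrt{2} \cdot 3 \sqrt{2}} \cdot 625 = - \frac{359}{-36 - 36} \cdot 625 = - \frac{359}{-72} \cdot 625 = \left(-359\right) \left(- \frac{1}{72}\right) 625 = \frac{359}{72} \cdot 625 = \frac{224375}{72}$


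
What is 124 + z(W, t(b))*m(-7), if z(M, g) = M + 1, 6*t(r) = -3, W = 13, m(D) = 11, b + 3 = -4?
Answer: 278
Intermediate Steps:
b = -7 (b = -3 - 4 = -7)
t(r) = -½ (t(r) = (⅙)*(-3) = -½)
z(M, g) = 1 + M
124 + z(W, t(b))*m(-7) = 124 + (1 + 13)*11 = 124 + 14*11 = 124 + 154 = 278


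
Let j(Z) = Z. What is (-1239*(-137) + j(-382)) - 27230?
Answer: 142131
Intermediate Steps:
(-1239*(-137) + j(-382)) - 27230 = (-1239*(-137) - 382) - 27230 = (169743 - 382) - 27230 = 169361 - 27230 = 142131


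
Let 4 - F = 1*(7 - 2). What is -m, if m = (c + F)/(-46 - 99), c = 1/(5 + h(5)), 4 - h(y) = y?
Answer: -3/580 ≈ -0.0051724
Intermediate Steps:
h(y) = 4 - y
F = -1 (F = 4 - (7 - 2) = 4 - 5 = -1)
c = 1/4 (c = 1/(5 + (4 - 1*5)) = 1/(5 + (4 - 5)) = 1/(5 - 1) = 1/4 ≈ 0.25000)
m = 3/580 (m = (1/4 - 1)/(-46 - 99) = -3/4/(-145) = -3/4*(-1/145) = 3/580 ≈ 0.0051724)
-m = -1*3/580 = -3/580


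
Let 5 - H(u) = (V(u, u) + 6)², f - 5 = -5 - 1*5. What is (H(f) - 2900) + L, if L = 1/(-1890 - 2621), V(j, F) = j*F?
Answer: -17394417/4511 ≈ -3856.0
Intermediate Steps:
f = -5 (f = 5 + (-5 - 1*5) = 5 + (-5 - 5) = 5 - 10 = -5)
V(j, F) = F*j
H(u) = 5 - (6 + u²)² (H(u) = 5 - (u*u + 6)² = 5 - (u² + 6)² = 5 - (6 + u²)²)
L = -1/4511 (L = 1/(-4511) = -1/4511 ≈ -0.00022168)
(H(f) - 2900) + L = ((5 - (6 + (-5)²)²) - 2900) - 1/4511 = ((5 - (6 + 25)²) - 2900) - 1/4511 = ((5 - 1*31²) - 2900) - 1/4511 = ((5 - 1*961) - 2900) - 1/4511 = ((5 - 961) - 2900) - 1/4511 = (-956 - 2900) - 1/4511 = -3856 - 1/4511 = -17394417/4511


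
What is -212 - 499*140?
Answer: -70072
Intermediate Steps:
-212 - 499*140 = -212 - 69860 = -70072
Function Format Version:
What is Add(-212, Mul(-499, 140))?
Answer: -70072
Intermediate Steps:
Add(-212, Mul(-499, 140)) = Add(-212, -69860) = -70072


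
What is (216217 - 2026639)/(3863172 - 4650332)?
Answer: 905211/393580 ≈ 2.2999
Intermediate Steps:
(216217 - 2026639)/(3863172 - 4650332) = -1810422/(-787160) = -1810422*(-1/787160) = 905211/393580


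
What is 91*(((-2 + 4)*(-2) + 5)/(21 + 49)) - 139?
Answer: -1377/10 ≈ -137.70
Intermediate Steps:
91*(((-2 + 4)*(-2) + 5)/(21 + 49)) - 139 = 91*((2*(-2) + 5)/70) - 139 = 91*((-4 + 5)*(1/70)) - 139 = 91*(1*(1/70)) - 139 = 91*(1/70) - 139 = 13/10 - 139 = -1377/10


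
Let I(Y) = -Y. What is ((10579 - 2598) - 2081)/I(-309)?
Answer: 5900/309 ≈ 19.094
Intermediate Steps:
((10579 - 2598) - 2081)/I(-309) = ((10579 - 2598) - 2081)/((-1*(-309))) = (7981 - 2081)/309 = 5900*(1/309) = 5900/309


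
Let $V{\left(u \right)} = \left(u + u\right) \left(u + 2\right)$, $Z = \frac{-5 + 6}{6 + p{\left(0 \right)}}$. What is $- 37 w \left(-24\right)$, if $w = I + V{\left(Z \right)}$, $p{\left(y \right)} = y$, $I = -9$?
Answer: $- \frac{22052}{3} \approx -7350.7$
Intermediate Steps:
$Z = \frac{1}{6}$ ($Z = \frac{-5 + 6}{6 + 0} = 1 \cdot \frac{1}{6} = \frac{1}{6} \approx 0.16667$)
$V{\left(u \right)} = 2 u \left(2 + u\right)$
$w = - \frac{149}{18}$ ($w = -9 + 2 \cdot \frac{1}{6} \left(2 + \frac{1}{6}\right) = -9 + 2 \cdot \frac{1}{6} \cdot \frac{13}{6} = -9 + \frac{13}{18} = - \frac{149}{18} \approx -8.2778$)
$- 37 w \left(-24\right) = \left(-37\right) \left(- \frac{149}{18}\right) \left(-24\right) = \frac{5513}{18} \left(-24\right) = - \frac{22052}{3}$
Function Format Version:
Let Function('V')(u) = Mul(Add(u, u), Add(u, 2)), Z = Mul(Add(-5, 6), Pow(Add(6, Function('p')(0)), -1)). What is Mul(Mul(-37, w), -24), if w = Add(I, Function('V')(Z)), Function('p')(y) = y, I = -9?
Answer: Rational(-22052, 3) ≈ -7350.7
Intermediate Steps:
Z = Rational(1, 6) (Z = Mul(Add(-5, 6), Pow(Add(6, 0), -1)) = Mul(1, Pow(6, -1)) = Mul(1, Rational(1, 6)) = Rational(1, 6) ≈ 0.16667)
Function('V')(u) = Mul(2, u, Add(2, u)) (Function('V')(u) = Mul(Mul(2, u), Add(2, u)) = Mul(2, u, Add(2, u)))
w = Rational(-149, 18) (w = Add(-9, Mul(2, Rational(1, 6), Add(2, Rational(1, 6)))) = Add(-9, Mul(2, Rational(1, 6), Rational(13, 6))) = Add(-9, Rational(13, 18)) = Rational(-149, 18) ≈ -8.2778)
Mul(Mul(-37, w), -24) = Mul(Mul(-37, Rational(-149, 18)), -24) = Mul(Rational(5513, 18), -24) = Rational(-22052, 3)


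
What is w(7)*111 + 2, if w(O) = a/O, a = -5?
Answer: -541/7 ≈ -77.286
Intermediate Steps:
w(O) = -5/O
w(7)*111 + 2 = -5/7*111 + 2 = -555/7 + 2 = -541/7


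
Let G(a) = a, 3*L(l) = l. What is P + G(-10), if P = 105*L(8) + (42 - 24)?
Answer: 288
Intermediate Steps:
L(l) = l/3
P = 298 (P = 105*((⅓)*8) + (42 - 24) = 105*(8/3) + 18 = 280 + 18 = 298)
P + G(-10) = 298 - 10 = 288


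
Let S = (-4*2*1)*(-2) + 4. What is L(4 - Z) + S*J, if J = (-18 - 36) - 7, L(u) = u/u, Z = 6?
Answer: -1219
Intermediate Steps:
L(u) = 1
S = 20 (S = -8*1*(-2) + 4 = -8*(-2) + 4 = 16 + 4 = 20)
J = -61 (J = -54 - 7 = -61)
L(4 - Z) + S*J = 1 + 20*(-61) = 1 - 1220 = -1219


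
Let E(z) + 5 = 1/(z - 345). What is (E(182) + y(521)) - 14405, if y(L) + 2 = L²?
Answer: 41895726/163 ≈ 2.5703e+5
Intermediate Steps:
E(z) = -5 + 1/(-345 + z) (E(z) = -5 + 1/(z - 345) = -5 + 1/(-345 + z))
y(L) = -2 + L²
(E(182) + y(521)) - 14405 = ((1726 - 5*182)/(-345 + 182) + (-2 + 521²)) - 14405 = ((1726 - 910)/(-163) + (-2 + 271441)) - 14405 = (-1/163*816 + 271439) - 14405 = (-816/163 + 271439) - 14405 = 44243741/163 - 14405 = 41895726/163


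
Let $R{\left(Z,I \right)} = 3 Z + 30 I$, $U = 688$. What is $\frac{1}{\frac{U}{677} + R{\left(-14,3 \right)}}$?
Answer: $\frac{677}{33184} \approx 0.020401$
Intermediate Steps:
$\frac{1}{\frac{U}{677} + R{\left(-14,3 \right)}} = \frac{1}{\frac{688}{677} + \left(3 \left(-14\right) + 30 \cdot 3\right)} = \frac{1}{688 \cdot \frac{1}{677} + \left(-42 + 90\right)} = \frac{1}{\frac{688}{677} + 48} = \frac{1}{\frac{33184}{677}} = \frac{677}{33184}$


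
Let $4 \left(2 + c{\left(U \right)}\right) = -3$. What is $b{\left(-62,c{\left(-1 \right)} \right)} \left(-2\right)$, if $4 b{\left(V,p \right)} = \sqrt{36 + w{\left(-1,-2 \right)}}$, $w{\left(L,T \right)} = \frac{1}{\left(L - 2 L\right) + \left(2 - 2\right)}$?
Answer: $- \frac{\sqrt{37}}{2} \approx -3.0414$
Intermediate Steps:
$c{\left(U \right)} = - \frac{11}{4}$ ($c{\left(U \right)} = -2 + \frac{1}{4} \left(-3\right) = -2 - \frac{3}{4} = - \frac{11}{4}$)
$w{\left(L,T \right)} = - \frac{1}{L}$ ($w{\left(L,T \right)} = \frac{1}{- L + \left(2 - 2\right)} = \frac{1}{- L + 0} = \frac{1}{\left(-1\right) L} = - \frac{1}{L}$)
$b{\left(V,p \right)} = \frac{\sqrt{37}}{4}$ ($b{\left(V,p \right)} = \frac{\sqrt{36 - \frac{1}{-1}}}{4} = \frac{\sqrt{36 - -1}}{4} = \frac{\sqrt{36 + 1}}{4} = \frac{\sqrt{37}}{4}$)
$b{\left(-62,c{\left(-1 \right)} \right)} \left(-2\right) = \frac{\sqrt{37}}{4} \left(-2\right) = - \frac{\sqrt{37}}{2}$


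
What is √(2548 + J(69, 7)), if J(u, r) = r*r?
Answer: 7*√53 ≈ 50.961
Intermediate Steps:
J(u, r) = r²
√(2548 + J(69, 7)) = √(2548 + 7²) = √(2548 + 49) = √2597 = 7*√53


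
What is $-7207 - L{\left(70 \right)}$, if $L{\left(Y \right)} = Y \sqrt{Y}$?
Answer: $-7207 - 70 \sqrt{70} \approx -7792.7$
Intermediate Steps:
$L{\left(Y \right)} = Y^{\frac{3}{2}}$
$-7207 - L{\left(70 \right)} = -7207 - 70^{\frac{3}{2}} = -7207 - 70 \sqrt{70}$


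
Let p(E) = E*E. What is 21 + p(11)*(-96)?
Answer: -11595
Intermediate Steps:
p(E) = E²
21 + p(11)*(-96) = 21 + 11²*(-96) = 21 + 121*(-96) = 21 - 11616 = -11595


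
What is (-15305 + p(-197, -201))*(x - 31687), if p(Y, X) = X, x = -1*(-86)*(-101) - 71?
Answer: 627124664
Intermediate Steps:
x = -8757 (x = 86*(-101) - 71 = -8686 - 71 = -8757)
(-15305 + p(-197, -201))*(x - 31687) = (-15305 - 201)*(-8757 - 31687) = -15506*(-40444) = 627124664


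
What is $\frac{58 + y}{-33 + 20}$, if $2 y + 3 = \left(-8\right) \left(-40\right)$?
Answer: $- \frac{433}{26} \approx -16.654$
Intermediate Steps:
$y = \frac{317}{2}$ ($y = - \frac{3}{2} + \frac{\left(-8\right) \left(-40\right)}{2} = - \frac{3}{2} + \frac{1}{2} \cdot 320 = - \frac{3}{2} + 160 = \frac{317}{2} \approx 158.5$)
$\frac{58 + y}{-33 + 20} = \frac{58 + \frac{317}{2}}{-33 + 20} = \frac{433}{2 \left(-13\right)} = \frac{433}{2} \left(- \frac{1}{13}\right) = - \frac{433}{26}$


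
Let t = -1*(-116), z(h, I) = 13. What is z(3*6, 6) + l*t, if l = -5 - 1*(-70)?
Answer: 7553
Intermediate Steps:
t = 116
l = 65 (l = -5 + 70 = 65)
z(3*6, 6) + l*t = 13 + 65*116 = 13 + 7540 = 7553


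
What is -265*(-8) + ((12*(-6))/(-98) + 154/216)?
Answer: 11226701/5292 ≈ 2121.4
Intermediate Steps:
-265*(-8) + ((12*(-6))/(-98) + 154/216) = 2120 + (-72*(-1/98) + 154*(1/216)) = 2120 + (36/49 + 77/108) = 2120 + 7661/5292 = 11226701/5292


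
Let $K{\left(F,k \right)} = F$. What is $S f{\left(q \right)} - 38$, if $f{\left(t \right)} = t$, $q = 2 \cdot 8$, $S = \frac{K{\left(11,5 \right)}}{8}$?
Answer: $-16$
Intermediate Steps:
$S = \frac{11}{8} \approx 1.375$
$q = 16$
$S f{\left(q \right)} - 38 = \frac{11}{8} \cdot 16 - 38 = 22 - 38 = -16$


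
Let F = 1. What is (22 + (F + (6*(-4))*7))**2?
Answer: 21025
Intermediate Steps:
(22 + (F + (6*(-4))*7))**2 = (22 + (1 + (6*(-4))*7))**2 = (22 + (1 - 24*7))**2 = (22 + (1 - 168))**2 = (22 - 167)**2 = (-145)**2 = 21025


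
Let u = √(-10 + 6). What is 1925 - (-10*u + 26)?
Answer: 1899 + 20*I ≈ 1899.0 + 20.0*I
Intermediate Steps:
u = 2*I (u = √(-4) = 2*I ≈ 2.0*I)
1925 - (-10*u + 26) = 1925 - (-20*I + 26) = 1925 - (26 - 20*I) = 1925 + (-26 + 20*I) = 1899 + 20*I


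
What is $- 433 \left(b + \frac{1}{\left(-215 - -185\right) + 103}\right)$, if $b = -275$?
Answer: $\frac{8692042}{73} \approx 1.1907 \cdot 10^{5}$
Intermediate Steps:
$- 433 \left(b + \frac{1}{\left(-215 - -185\right) + 103}\right) = - 433 \left(-275 + \frac{1}{\left(-215 - -185\right) + 103}\right) = - 433 \left(-275 + \frac{1}{\left(-215 + 185\right) + 103}\right) = - 433 \left(-275 + \frac{1}{-30 + 103}\right) = - 433 \left(-275 + \frac{1}{73}\right) = \left(-433\right) \left(- \frac{20074}{73}\right) = \frac{8692042}{73}$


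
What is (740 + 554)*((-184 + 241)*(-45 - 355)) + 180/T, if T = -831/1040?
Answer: -8172448800/277 ≈ -2.9503e+7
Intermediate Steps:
T = -831/1040 (T = -831*1/1040 = -831/1040 ≈ -0.79904)
(740 + 554)*((-184 + 241)*(-45 - 355)) + 180/T = (740 + 554)*((-184 + 241)*(-45 - 355)) + 180/(-831/1040) = 1294*(57*(-400)) + 180*(-1040/831) = 1294*(-22800) - 62400/277 = -29503200 - 62400/277 = -8172448800/277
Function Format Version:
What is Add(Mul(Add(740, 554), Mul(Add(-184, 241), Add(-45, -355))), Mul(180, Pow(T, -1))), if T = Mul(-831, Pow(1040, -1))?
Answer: Rational(-8172448800, 277) ≈ -2.9503e+7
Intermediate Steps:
T = Rational(-831, 1040) (T = Mul(-831, Rational(1, 1040)) = Rational(-831, 1040) ≈ -0.79904)
Add(Mul(Add(740, 554), Mul(Add(-184, 241), Add(-45, -355))), Mul(180, Pow(T, -1))) = Add(Mul(Add(740, 554), Mul(Add(-184, 241), Add(-45, -355))), Mul(180, Pow(Rational(-831, 1040), -1))) = Add(Mul(1294, Mul(57, -400)), Mul(180, Rational(-1040, 831))) = Add(Mul(1294, -22800), Rational(-62400, 277)) = Add(-29503200, Rational(-62400, 277)) = Rational(-8172448800, 277)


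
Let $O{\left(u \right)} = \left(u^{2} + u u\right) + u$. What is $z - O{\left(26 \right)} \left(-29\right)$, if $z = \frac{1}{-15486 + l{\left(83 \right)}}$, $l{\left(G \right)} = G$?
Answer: $\frac{615534685}{15403} \approx 39962.0$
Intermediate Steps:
$z = - \frac{1}{15403}$ ($z = \frac{1}{-15486 + 83} = \frac{1}{-15403} = - \frac{1}{15403} \approx -6.4922 \cdot 10^{-5}$)
$O{\left(u \right)} = u + 2 u^{2}$ ($O{\left(u \right)} = \left(u^{2} + u^{2}\right) + u = 2 u^{2} + u = u + 2 u^{2}$)
$z - O{\left(26 \right)} \left(-29\right) = - \frac{1}{15403} - 26 \left(1 + 2 \cdot 26\right) \left(-29\right) = - \frac{1}{15403} - 26 \left(1 + 52\right) \left(-29\right) = - \frac{1}{15403} - 26 \cdot 53 \left(-29\right) = - \frac{1}{15403} - 1378 \left(-29\right) = - \frac{1}{15403} - -39962 = - \frac{1}{15403} + 39962 = \frac{615534685}{15403}$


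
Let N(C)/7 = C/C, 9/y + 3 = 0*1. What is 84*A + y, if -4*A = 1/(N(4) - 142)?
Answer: -128/45 ≈ -2.8444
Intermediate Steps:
y = -3 (y = 9/(-3 + 0*1) = 9/(-3 + 0) = 9/(-3) = 9*(-1/3) = -3)
N(C) = 7 (N(C) = 7*(C/C) = 7*1 = 7)
A = 1/540 (A = -1/(4*(7 - 142)) = -1/4/(-135) = -1/4*(-1/135) = 1/540 ≈ 0.0018519)
84*A + y = 84*(1/540) - 3 = 7/45 - 3 = -128/45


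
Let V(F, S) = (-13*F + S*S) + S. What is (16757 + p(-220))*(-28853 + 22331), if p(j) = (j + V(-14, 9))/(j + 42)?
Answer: -9726565134/89 ≈ -1.0929e+8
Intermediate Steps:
V(F, S) = S + S² - 13*F (V(F, S) = (-13*F + S²) + S = (S² - 13*F) + S = S + S² - 13*F)
p(j) = (272 + j)/(42 + j) (p(j) = (j + (9 + 9² - 13*(-14)))/(j + 42) = (j + (9 + 81 + 182))/(42 + j) = (j + 272)/(42 + j) = (272 + j)/(42 + j))
(16757 + p(-220))*(-28853 + 22331) = (16757 + (272 - 220)/(42 - 220))*(-28853 + 22331) = (16757 + 52/(-178))*(-6522) = (16757 - 1/178*52)*(-6522) = (16757 - 26/89)*(-6522) = (1491347/89)*(-6522) = -9726565134/89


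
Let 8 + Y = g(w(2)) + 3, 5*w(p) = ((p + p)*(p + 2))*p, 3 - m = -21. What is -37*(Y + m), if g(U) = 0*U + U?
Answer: -4699/5 ≈ -939.80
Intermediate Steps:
m = 24 (m = 3 - 1*(-21) = 3 + 21 = 24)
w(p) = 2*p²*(2 + p)/5 (w(p) = (((p + p)*(p + 2))*p)/5 = (((2*p)*(2 + p))*p)/5 = ((2*p*(2 + p))*p)/5 = (2*p²*(2 + p))/5 = 2*p²*(2 + p)/5)
g(U) = U (g(U) = 0 + U = U)
Y = 7/5 (Y = -8 + ((⅖)*2²*(2 + 2) + 3) = -8 + ((⅖)*4*4 + 3) = -8 + (32/5 + 3) = -8 + 47/5 = 7/5 ≈ 1.4000)
-37*(Y + m) = -37*(7/5 + 24) = -37*127/5 = -4699/5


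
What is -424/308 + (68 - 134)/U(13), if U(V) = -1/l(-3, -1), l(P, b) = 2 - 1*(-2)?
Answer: 20222/77 ≈ 262.62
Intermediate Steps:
l(P, b) = 4 (l(P, b) = 2 + 2 = 4)
U(V) = -¼ (U(V) = -1/4 = -1*¼ = -¼)
-424/308 + (68 - 134)/U(13) = -424/308 + (68 - 134)/(-¼) = -424*1/308 - 66*(-4) = -106/77 + 264 = 20222/77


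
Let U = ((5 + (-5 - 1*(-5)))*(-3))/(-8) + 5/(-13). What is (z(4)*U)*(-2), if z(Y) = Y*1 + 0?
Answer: -155/13 ≈ -11.923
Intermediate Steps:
U = 155/104 (U = ((5 + (-5 + 5))*(-3))*(-⅛) + 5*(-1/13) = ((5 + 0)*(-3))*(-⅛) - 5/13 = (5*(-3))*(-⅛) - 5/13 = -15*(-⅛) - 5/13 = 15/8 - 5/13 = 155/104 ≈ 1.4904)
z(Y) = Y (z(Y) = Y + 0 = Y)
(z(4)*U)*(-2) = (4*(155/104))*(-2) = (155/26)*(-2) = -155/13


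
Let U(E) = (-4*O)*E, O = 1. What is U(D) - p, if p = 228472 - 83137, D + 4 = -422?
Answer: -143631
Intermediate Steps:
D = -426 (D = -4 - 422 = -426)
p = 145335
U(E) = -4*E (U(E) = (-4*1)*E = -4*E)
U(D) - p = -4*(-426) - 1*145335 = 1704 - 145335 = -143631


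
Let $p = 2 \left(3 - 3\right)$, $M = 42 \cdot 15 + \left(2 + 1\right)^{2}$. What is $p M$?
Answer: $0$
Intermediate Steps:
$M = 639$ ($M = 630 + 3^{2} = 630 + 9 = 639$)
$p = 0$ ($p = 2 \cdot 0 = 0$)
$p M = 0 \cdot 639 = 0$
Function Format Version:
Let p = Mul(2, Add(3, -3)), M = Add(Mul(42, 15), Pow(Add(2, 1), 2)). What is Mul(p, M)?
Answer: 0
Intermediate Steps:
M = 639 (M = Add(630, Pow(3, 2)) = Add(630, 9) = 639)
p = 0 (p = Mul(2, 0) = 0)
Mul(p, M) = Mul(0, 639) = 0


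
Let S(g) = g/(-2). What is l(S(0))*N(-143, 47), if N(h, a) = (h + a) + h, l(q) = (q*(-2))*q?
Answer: 0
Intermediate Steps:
S(g) = -g/2 (S(g) = g*(-1/2) = -g/2)
l(q) = -2*q**2 (l(q) = (-2*q)*q = -2*q**2)
N(h, a) = a + 2*h (N(h, a) = (a + h) + h = a + 2*h)
l(S(0))*N(-143, 47) = (-2*(-1/2*0)**2)*(47 + 2*(-143)) = (-2*0**2)*(47 - 286) = -2*0*(-239) = 0*(-239) = 0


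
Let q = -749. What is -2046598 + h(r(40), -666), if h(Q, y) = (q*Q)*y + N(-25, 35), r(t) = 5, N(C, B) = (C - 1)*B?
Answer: 446662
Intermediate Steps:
N(C, B) = B*(-1 + C) (N(C, B) = (-1 + C)*B = B*(-1 + C))
h(Q, y) = -910 - 749*Q*y (h(Q, y) = (-749*Q)*y + 35*(-1 - 25) = -749*Q*y + 35*(-26) = -749*Q*y - 910 = -910 - 749*Q*y)
-2046598 + h(r(40), -666) = -2046598 + (-910 - 749*5*(-666)) = -2046598 + (-910 + 2494170) = -2046598 + 2493260 = 446662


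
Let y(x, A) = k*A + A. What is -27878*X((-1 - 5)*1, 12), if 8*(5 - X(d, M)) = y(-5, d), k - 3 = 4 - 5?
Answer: -404231/2 ≈ -2.0212e+5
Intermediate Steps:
k = 2 (k = 3 + (4 - 5) = 3 - 1 = 2)
y(x, A) = 3*A (y(x, A) = 2*A + A = 3*A)
X(d, M) = 5 - 3*d/8
-27878*X((-1 - 5)*1, 12) = -27878*(5 - 3*(-1 - 5)/8) = -27878*(5 - (-9)/4) = -27878*(5 - 3/8*(-6)) = -27878*(5 + 9/4) = -27878*29/4 = -404231/2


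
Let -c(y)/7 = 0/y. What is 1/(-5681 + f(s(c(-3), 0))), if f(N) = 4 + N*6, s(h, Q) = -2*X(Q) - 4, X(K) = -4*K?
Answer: -1/5701 ≈ -0.00017541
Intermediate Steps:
c(y) = 0 (c(y) = -0/y = -7*0 = 0)
s(h, Q) = -4 + 8*Q (s(h, Q) = -(-8)*Q - 4 = 8*Q - 4 = -4 + 8*Q)
f(N) = 4 + 6*N
1/(-5681 + f(s(c(-3), 0))) = 1/(-5681 + (4 + 6*(-4 + 8*0))) = 1/(-5681 + (4 + 6*(-4 + 0))) = 1/(-5681 + (4 + 6*(-4))) = 1/(-5681 + (4 - 24)) = 1/(-5681 - 20) = 1/(-5701) = -1/5701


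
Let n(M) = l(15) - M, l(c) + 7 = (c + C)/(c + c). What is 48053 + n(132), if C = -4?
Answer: 1437431/30 ≈ 47914.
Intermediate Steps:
l(c) = -7 + (-4 + c)/(2*c) (l(c) = -7 + (c - 4)/(c + c) = -7 + (-4 + c)/((2*c)) = -7 + (-4 + c)*(1/(2*c)) = -7 + (-4 + c)/(2*c))
n(M) = -199/30 - M (n(M) = (-13/2 - 2/15) - M = -199/30 - M)
48053 + n(132) = 48053 + (-199/30 - 1*132) = 48053 + (-199/30 - 132) = 48053 - 4159/30 = 1437431/30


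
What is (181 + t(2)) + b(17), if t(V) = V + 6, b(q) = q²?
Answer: 478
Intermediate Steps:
t(V) = 6 + V
(181 + t(2)) + b(17) = (181 + (6 + 2)) + 17² = (181 + 8) + 289 = 189 + 289 = 478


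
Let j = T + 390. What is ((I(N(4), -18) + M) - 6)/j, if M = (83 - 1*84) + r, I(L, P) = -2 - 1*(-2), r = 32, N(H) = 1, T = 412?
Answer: 25/802 ≈ 0.031172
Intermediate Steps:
I(L, P) = 0 (I(L, P) = -2 + 2 = 0)
M = 31 (M = (83 - 1*84) + 32 = (83 - 84) + 32 = -1 + 32 = 31)
j = 802 (j = 412 + 390 = 802)
((I(N(4), -18) + M) - 6)/j = ((0 + 31) - 6)/802 = (31 - 6)*(1/802) = 25*(1/802) = 25/802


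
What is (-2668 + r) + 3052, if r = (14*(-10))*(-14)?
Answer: 2344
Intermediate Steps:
r = 1960 (r = -140*(-14) = 1960)
(-2668 + r) + 3052 = (-2668 + 1960) + 3052 = -708 + 3052 = 2344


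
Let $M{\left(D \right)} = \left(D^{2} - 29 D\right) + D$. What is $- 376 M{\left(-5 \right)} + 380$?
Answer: $-61660$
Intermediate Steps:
$M{\left(D \right)} = D^{2} - 28 D$
$- 376 M{\left(-5 \right)} + 380 = - 376 \left(- 5 \left(-28 - 5\right)\right) + 380 = - 376 \left(\left(-5\right) \left(-33\right)\right) + 380 = \left(-376\right) 165 + 380 = -62040 + 380 = -61660$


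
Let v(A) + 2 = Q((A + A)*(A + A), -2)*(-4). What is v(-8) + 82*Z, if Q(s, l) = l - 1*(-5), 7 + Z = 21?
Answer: 1134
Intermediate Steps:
Z = 14 (Z = -7 + 21 = 14)
Q(s, l) = 5 + l (Q(s, l) = l + 5 = 5 + l)
v(A) = -14 (v(A) = -2 + (5 - 2)*(-4) = -2 + 3*(-4) = -2 - 12 = -14)
v(-8) + 82*Z = -14 + 82*14 = -14 + 1148 = 1134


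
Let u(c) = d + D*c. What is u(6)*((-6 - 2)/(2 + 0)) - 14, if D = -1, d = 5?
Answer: -10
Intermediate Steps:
u(c) = 5 - c
u(6)*((-6 - 2)/(2 + 0)) - 14 = (5 - 1*6)*((-6 - 2)/(2 + 0)) - 14 = (5 - 6)*(-8/2) - 14 = -(-8)/2 - 14 = -1*(-4) - 14 = 4 - 14 = -10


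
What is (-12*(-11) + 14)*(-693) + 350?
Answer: -100828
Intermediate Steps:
(-12*(-11) + 14)*(-693) + 350 = (132 + 14)*(-693) + 350 = 146*(-693) + 350 = -101178 + 350 = -100828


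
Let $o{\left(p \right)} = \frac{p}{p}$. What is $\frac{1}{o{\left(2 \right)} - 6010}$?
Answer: $- \frac{1}{6009} \approx -0.00016642$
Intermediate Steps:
$o{\left(p \right)} = 1$
$\frac{1}{o{\left(2 \right)} - 6010} = \frac{1}{1 - 6010} = \frac{1}{-6009} = - \frac{1}{6009}$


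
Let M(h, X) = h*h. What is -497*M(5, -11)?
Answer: -12425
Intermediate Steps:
M(h, X) = h²
-497*M(5, -11) = -497*5² = -497*25 = -12425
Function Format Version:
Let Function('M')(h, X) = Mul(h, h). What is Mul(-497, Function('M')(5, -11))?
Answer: -12425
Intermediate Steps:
Function('M')(h, X) = Pow(h, 2)
Mul(-497, Function('M')(5, -11)) = Mul(-497, Pow(5, 2)) = Mul(-497, 25) = -12425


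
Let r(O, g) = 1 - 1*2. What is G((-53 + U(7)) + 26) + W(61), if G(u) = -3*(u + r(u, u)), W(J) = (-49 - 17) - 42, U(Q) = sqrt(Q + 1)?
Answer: -24 - 6*sqrt(2) ≈ -32.485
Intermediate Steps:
U(Q) = sqrt(1 + Q)
r(O, g) = -1 (r(O, g) = 1 - 2 = -1)
W(J) = -108 (W(J) = -66 - 42 = -108)
G(u) = 3 - 3*u (G(u) = -3*(u - 1) = -3*(-1 + u) = 3 - 3*u)
G((-53 + U(7)) + 26) + W(61) = (3 - 3*((-53 + sqrt(1 + 7)) + 26)) - 108 = (3 - 3*((-53 + sqrt(8)) + 26)) - 108 = (3 - 3*((-53 + 2*sqrt(2)) + 26)) - 108 = (3 - 3*(-27 + 2*sqrt(2))) - 108 = (3 + (81 - 6*sqrt(2))) - 108 = (84 - 6*sqrt(2)) - 108 = -24 - 6*sqrt(2)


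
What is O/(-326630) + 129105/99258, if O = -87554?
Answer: 8476666847/5403440090 ≈ 1.5688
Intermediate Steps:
O/(-326630) + 129105/99258 = -87554/(-326630) + 129105/99258 = -87554*(-1/326630) + 129105*(1/99258) = 43777/163315 + 43035/33086 = 8476666847/5403440090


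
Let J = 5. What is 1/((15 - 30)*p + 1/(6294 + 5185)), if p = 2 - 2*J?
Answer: 11479/1377481 ≈ 0.0083333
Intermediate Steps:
p = -8 (p = 2 - 2*5 = 2 - 10 = -8)
1/((15 - 30)*p + 1/(6294 + 5185)) = 1/((15 - 30)*(-8) + 1/(6294 + 5185)) = 1/(-15*(-8) + 1/11479) = 1/(120 + 1/11479) = 1/(1377481/11479) = 11479/1377481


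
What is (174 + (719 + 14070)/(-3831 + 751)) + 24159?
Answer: 74930851/3080 ≈ 24328.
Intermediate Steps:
(174 + (719 + 14070)/(-3831 + 751)) + 24159 = (174 + 14789/(-3080)) + 24159 = (174 + 14789*(-1/3080)) + 24159 = (174 - 14789/3080) + 24159 = 521131/3080 + 24159 = 74930851/3080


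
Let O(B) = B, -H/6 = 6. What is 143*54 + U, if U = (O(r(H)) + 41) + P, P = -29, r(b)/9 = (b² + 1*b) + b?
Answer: 18750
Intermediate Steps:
H = -36 (H = -6*6 = -36)
r(b) = 9*b² + 18*b (r(b) = 9*((b² + 1*b) + b) = 9*((b² + b) + b) = 9*((b + b²) + b) = 9*(b² + 2*b) = 9*b² + 18*b)
U = 11028 (U = (9*(-36)*(2 - 36) + 41) - 29 = (9*(-36)*(-34) + 41) - 29 = (11016 + 41) - 29 = 11057 - 29 = 11028)
143*54 + U = 143*54 + 11028 = 7722 + 11028 = 18750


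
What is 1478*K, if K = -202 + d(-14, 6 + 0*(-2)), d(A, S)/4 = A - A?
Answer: -298556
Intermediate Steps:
d(A, S) = 0 (d(A, S) = 4*(A - A) = 4*0 = 0)
K = -202 (K = -202 + 0 = -202)
1478*K = 1478*(-202) = -298556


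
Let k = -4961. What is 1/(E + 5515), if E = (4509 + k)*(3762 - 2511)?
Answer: -1/559937 ≈ -1.7859e-6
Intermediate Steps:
E = -565452 (E = (4509 - 4961)*(3762 - 2511) = -452*1251 = -565452)
1/(E + 5515) = 1/(-565452 + 5515) = 1/(-559937) = -1/559937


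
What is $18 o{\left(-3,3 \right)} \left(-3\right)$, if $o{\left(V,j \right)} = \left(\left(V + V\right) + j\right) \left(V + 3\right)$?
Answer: $0$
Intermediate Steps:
$o{\left(V,j \right)} = \left(3 + V\right) \left(j + 2 V\right)$ ($o{\left(V,j \right)} = \left(2 V + j\right) \left(3 + V\right) = \left(j + 2 V\right) \left(3 + V\right) = \left(3 + V\right) \left(j + 2 V\right)$)
$18 o{\left(-3,3 \right)} \left(-3\right) = 18 \left(2 \left(-3\right)^{2} + 3 \cdot 3 + 6 \left(-3\right) - 9\right) \left(-3\right) = 18 \left(2 \cdot 9 + 9 - 18 - 9\right) \left(-3\right) = 18 \left(18 + 9 - 18 - 9\right) \left(-3\right) = 18 \cdot 0 \left(-3\right) = 18 \cdot 0 = 0$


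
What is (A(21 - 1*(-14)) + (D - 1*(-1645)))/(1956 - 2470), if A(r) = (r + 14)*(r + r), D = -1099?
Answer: -1988/257 ≈ -7.7354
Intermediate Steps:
A(r) = 2*r*(14 + r) (A(r) = (14 + r)*(2*r) = 2*r*(14 + r))
(A(21 - 1*(-14)) + (D - 1*(-1645)))/(1956 - 2470) = (2*(21 - 1*(-14))*(14 + (21 - 1*(-14))) + (-1099 - 1*(-1645)))/(1956 - 2470) = (2*(21 + 14)*(14 + (21 + 14)) + (-1099 + 1645))/(-514) = (2*35*(14 + 35) + 546)*(-1/514) = (2*35*49 + 546)*(-1/514) = (3430 + 546)*(-1/514) = 3976*(-1/514) = -1988/257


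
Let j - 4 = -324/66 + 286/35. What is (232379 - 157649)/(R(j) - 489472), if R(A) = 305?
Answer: -74730/489167 ≈ -0.15277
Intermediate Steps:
j = 2796/385 (j = 4 + (-324/66 + 286/35) = 4 + (-324*1/66 + 286*(1/35)) = 4 + (-54/11 + 286/35) = 4 + 1256/385 = 2796/385 ≈ 7.2623)
(232379 - 157649)/(R(j) - 489472) = (232379 - 157649)/(305 - 489472) = 74730/(-489167) = 74730*(-1/489167) = -74730/489167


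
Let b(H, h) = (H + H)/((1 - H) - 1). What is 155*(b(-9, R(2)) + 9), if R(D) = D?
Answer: 1085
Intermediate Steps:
b(H, h) = -2 (b(H, h) = (2*H)/((-H)) = (2*H)*(-1/H) = -2)
155*(b(-9, R(2)) + 9) = 155*(-2 + 9) = 155*7 = 1085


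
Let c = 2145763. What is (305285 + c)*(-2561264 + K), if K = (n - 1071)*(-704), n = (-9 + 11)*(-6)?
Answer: -4409023575936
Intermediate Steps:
n = -12 (n = 2*(-6) = -12)
K = 762432 (K = (-12 - 1071)*(-704) = -1083*(-704) = 762432)
(305285 + c)*(-2561264 + K) = (305285 + 2145763)*(-2561264 + 762432) = 2451048*(-1798832) = -4409023575936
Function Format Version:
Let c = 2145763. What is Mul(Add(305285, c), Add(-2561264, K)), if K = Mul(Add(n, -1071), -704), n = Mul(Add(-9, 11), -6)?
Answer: -4409023575936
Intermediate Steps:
n = -12 (n = Mul(2, -6) = -12)
K = 762432 (K = Mul(Add(-12, -1071), -704) = Mul(-1083, -704) = 762432)
Mul(Add(305285, c), Add(-2561264, K)) = Mul(Add(305285, 2145763), Add(-2561264, 762432)) = Mul(2451048, -1798832) = -4409023575936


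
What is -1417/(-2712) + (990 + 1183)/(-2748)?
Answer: -55535/207016 ≈ -0.26826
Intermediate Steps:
-1417/(-2712) + (990 + 1183)/(-2748) = -1417*(-1/2712) + 2173*(-1/2748) = 1417/2712 - 2173/2748 = -55535/207016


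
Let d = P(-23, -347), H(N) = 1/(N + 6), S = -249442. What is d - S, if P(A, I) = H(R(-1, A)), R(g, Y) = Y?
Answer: 4240513/17 ≈ 2.4944e+5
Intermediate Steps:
H(N) = 1/(6 + N)
P(A, I) = 1/(6 + A)
d = -1/17 (d = 1/(6 - 23) = 1/(-17) = -1/17 ≈ -0.058824)
d - S = -1/17 - 1*(-249442) = -1/17 + 249442 = 4240513/17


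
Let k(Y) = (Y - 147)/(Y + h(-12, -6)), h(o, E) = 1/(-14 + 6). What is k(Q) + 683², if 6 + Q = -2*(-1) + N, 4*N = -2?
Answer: 17261305/37 ≈ 4.6652e+5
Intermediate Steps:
N = -½ (N = (¼)*(-2) = -½ ≈ -0.50000)
h(o, E) = -⅛ (h(o, E) = 1/(-8) = -⅛)
Q = -9/2 (Q = -6 + (-2*(-1) - ½) = -6 + (2 - ½) = -6 + 3/2 = -9/2 ≈ -4.5000)
k(Y) = (-147 + Y)/(-⅛ + Y) (k(Y) = (Y - 147)/(Y - ⅛) = (-147 + Y)/(-⅛ + Y))
k(Q) + 683² = 8*(-147 - 9/2)/(-1 + 8*(-9/2)) + 683² = 8*(-303/2)/(-1 - 36) + 466489 = 8*(-303/2)/(-37) + 466489 = 8*(-1/37)*(-303/2) + 466489 = 1212/37 + 466489 = 17261305/37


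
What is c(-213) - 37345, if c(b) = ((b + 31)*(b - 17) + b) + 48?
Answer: 4350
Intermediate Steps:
c(b) = 48 + b + (-17 + b)*(31 + b) (c(b) = ((31 + b)*(-17 + b) + b) + 48 = ((-17 + b)*(31 + b) + b) + 48 = (b + (-17 + b)*(31 + b)) + 48 = 48 + b + (-17 + b)*(31 + b))
c(-213) - 37345 = (-479 + (-213)² + 15*(-213)) - 37345 = (-479 + 45369 - 3195) - 37345 = 41695 - 37345 = 4350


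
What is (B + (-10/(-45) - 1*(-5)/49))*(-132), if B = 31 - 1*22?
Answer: -180928/147 ≈ -1230.8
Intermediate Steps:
B = 9 (B = 31 - 22 = 9)
(B + (-10/(-45) - 1*(-5)/49))*(-132) = (9 + (-10/(-45) - 1*(-5)/49))*(-132) = (9 + (-10*(-1/45) + 5*(1/49)))*(-132) = (9 + (2/9 + 5/49))*(-132) = (9 + 143/441)*(-132) = (4112/441)*(-132) = -180928/147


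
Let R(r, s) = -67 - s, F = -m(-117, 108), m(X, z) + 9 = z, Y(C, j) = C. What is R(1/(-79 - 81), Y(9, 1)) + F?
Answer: -175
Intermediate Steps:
m(X, z) = -9 + z
F = -99 (F = -(-9 + 108) = -1*99 = -99)
R(1/(-79 - 81), Y(9, 1)) + F = (-67 - 1*9) - 99 = (-67 - 9) - 99 = -76 - 99 = -175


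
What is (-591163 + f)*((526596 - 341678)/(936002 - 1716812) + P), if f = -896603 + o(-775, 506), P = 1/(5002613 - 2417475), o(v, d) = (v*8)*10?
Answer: 185211669841754371/504625400445 ≈ 3.6703e+5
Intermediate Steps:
o(v, d) = 80*v (o(v, d) = (8*v)*10 = 80*v)
P = 1/2585138 ≈ 3.8683e-7
f = -958603 (f = -896603 + 80*(-775) = -896603 - 62000 = -958603)
(-591163 + f)*((526596 - 341678)/(936002 - 1716812) + P) = (-591163 - 958603)*((526596 - 341678)/(936002 - 1716812) + 1/2585138) = -1549766*(184918/(-780810) + 1/2585138) = -1549766*(184918*(-1/780810) + 1/2585138) = -1549766*(-92459/390405 + 1/2585138) = -1549766*(-239018883937/1009250800890) = 185211669841754371/504625400445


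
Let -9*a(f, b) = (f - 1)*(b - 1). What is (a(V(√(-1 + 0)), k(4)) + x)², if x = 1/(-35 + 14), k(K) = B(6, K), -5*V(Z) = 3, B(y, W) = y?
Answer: 2809/3969 ≈ 0.70774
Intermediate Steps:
V(Z) = -⅗ (V(Z) = -⅕*3 = -⅗)
k(K) = 6
x = -1/21 (x = 1/(-21) = -1/21 ≈ -0.047619)
a(f, b) = -(-1 + b)*(-1 + f)/9 (a(f, b) = -(f - 1)*(b - 1)/9 = -(-1 + f)*(-1 + b)/9 = -(-1 + b)*(-1 + f)/9)
(a(V(√(-1 + 0)), k(4)) + x)² = ((-⅑ + (⅑)*6 + (⅑)*(-⅗) - ⅑*6*(-⅗)) - 1/21)² = ((-⅑ + ⅔ - 1/15 + ⅖) - 1/21)² = (8/9 - 1/21)² = (53/63)² = 2809/3969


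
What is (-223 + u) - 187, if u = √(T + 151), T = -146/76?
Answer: -410 + √215270/38 ≈ -397.79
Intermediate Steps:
T = -73/38 (T = -146*1/76 = -73/38 ≈ -1.9211)
u = √215270/38 (u = √(-73/38 + 151) = √(5665/38) = √215270/38 ≈ 12.210)
(-223 + u) - 187 = (-223 + √215270/38) - 187 = -410 + √215270/38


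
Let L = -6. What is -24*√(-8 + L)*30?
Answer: -720*I*√14 ≈ -2694.0*I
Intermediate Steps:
-24*√(-8 + L)*30 = -24*√(-8 - 6)*30 = -24*I*√14*30 = -720*I*√14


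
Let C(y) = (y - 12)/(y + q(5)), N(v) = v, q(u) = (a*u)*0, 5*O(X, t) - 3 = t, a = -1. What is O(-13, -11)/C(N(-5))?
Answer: -8/17 ≈ -0.47059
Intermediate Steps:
O(X, t) = 3/5 + t/5
q(u) = 0 (q(u) = -u*0 = 0)
C(y) = (-12 + y)/y (C(y) = (y - 12)/(y + 0) = (-12 + y)/y)
O(-13, -11)/C(N(-5)) = (3/5 + (1/5)*(-11))/(((-12 - 5)/(-5))) = (3/5 - 11/5)/((-1/5*(-17))) = -8/(5*17/5) = -8/5*5/17 = -8/17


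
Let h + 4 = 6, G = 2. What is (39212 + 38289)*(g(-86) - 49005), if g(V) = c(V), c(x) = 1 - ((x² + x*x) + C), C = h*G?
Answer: -4944563800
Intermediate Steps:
h = 2 (h = -4 + 6 = 2)
C = 4 (C = 2*2 = 4)
c(x) = -3 - 2*x² (c(x) = 1 - ((x² + x*x) + 4) = 1 - ((x² + x²) + 4) = 1 - (2*x² + 4) = 1 - (4 + 2*x²) = 1 + (-4 - 2*x²) = -3 - 2*x²)
g(V) = -3 - 2*V²
(39212 + 38289)*(g(-86) - 49005) = (39212 + 38289)*((-3 - 2*(-86)²) - 49005) = 77501*((-3 - 2*7396) - 49005) = 77501*((-3 - 14792) - 49005) = 77501*(-14795 - 49005) = 77501*(-63800) = -4944563800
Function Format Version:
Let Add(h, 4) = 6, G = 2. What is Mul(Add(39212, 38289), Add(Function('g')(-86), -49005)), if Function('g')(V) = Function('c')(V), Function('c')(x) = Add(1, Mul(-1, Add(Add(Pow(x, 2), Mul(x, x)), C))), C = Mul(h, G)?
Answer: -4944563800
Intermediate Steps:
h = 2 (h = Add(-4, 6) = 2)
C = 4 (C = Mul(2, 2) = 4)
Function('c')(x) = Add(-3, Mul(-2, Pow(x, 2))) (Function('c')(x) = Add(1, Mul(-1, Add(Add(Pow(x, 2), Mul(x, x)), 4))) = Add(1, Mul(-1, Add(Add(Pow(x, 2), Pow(x, 2)), 4))) = Add(1, Mul(-1, Add(Mul(2, Pow(x, 2)), 4))) = Add(1, Mul(-1, Add(4, Mul(2, Pow(x, 2))))) = Add(1, Add(-4, Mul(-2, Pow(x, 2)))) = Add(-3, Mul(-2, Pow(x, 2))))
Function('g')(V) = Add(-3, Mul(-2, Pow(V, 2)))
Mul(Add(39212, 38289), Add(Function('g')(-86), -49005)) = Mul(Add(39212, 38289), Add(Add(-3, Mul(-2, Pow(-86, 2))), -49005)) = Mul(77501, Add(Add(-3, Mul(-2, 7396)), -49005)) = Mul(77501, Add(Add(-3, -14792), -49005)) = Mul(77501, Add(-14795, -49005)) = Mul(77501, -63800) = -4944563800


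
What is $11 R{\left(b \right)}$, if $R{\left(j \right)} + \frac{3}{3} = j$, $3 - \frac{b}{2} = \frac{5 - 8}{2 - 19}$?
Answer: $\frac{869}{17} \approx 51.118$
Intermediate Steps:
$b = \frac{96}{17}$ ($b = 6 - 2 \frac{5 - 8}{2 - 19} = 6 - 2 \left(- \frac{3}{-17}\right) = 6 - 2 \left(\left(-3\right) \left(- \frac{1}{17}\right)\right) = 6 - \frac{6}{17} = \frac{96}{17} \approx 5.6471$)
$R{\left(j \right)} = -1 + j$
$11 R{\left(b \right)} = 11 \left(-1 + \frac{96}{17}\right) = 11 \cdot \frac{79}{17} = \frac{869}{17}$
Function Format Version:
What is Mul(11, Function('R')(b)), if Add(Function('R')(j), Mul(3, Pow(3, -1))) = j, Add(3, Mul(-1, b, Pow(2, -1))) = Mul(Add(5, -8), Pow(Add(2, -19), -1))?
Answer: Rational(869, 17) ≈ 51.118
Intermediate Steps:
b = Rational(96, 17) (b = Add(6, Mul(-2, Mul(Add(5, -8), Pow(Add(2, -19), -1)))) = Add(6, Mul(-2, Mul(-3, Pow(-17, -1)))) = Add(6, Mul(-2, Mul(-3, Rational(-1, 17)))) = Add(6, Mul(-2, Rational(3, 17))) = Add(6, Rational(-6, 17)) = Rational(96, 17) ≈ 5.6471)
Function('R')(j) = Add(-1, j)
Mul(11, Function('R')(b)) = Mul(11, Add(-1, Rational(96, 17))) = Mul(11, Rational(79, 17)) = Rational(869, 17)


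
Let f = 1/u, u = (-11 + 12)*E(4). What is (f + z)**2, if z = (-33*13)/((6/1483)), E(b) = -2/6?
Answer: 44975805625/4 ≈ 1.1244e+10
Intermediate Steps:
E(b) = -1/3 (E(b) = -2*1/6 = -1/3)
z = -212069/2 (z = -429/(6*(1/1483)) = -429/6/1483 = -429*1483/6 = -212069/2 ≈ -1.0603e+5)
u = -1/3 (u = (-11 + 12)*(-1/3) = 1*(-1/3) = -1/3 ≈ -0.33333)
f = -3 (f = 1/(-1/3) = -3)
(f + z)**2 = (-3 - 212069/2)**2 = (-212075/2)**2 = 44975805625/4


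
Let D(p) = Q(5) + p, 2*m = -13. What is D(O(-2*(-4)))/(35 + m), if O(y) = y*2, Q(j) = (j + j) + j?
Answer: 62/57 ≈ 1.0877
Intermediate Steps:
m = -13/2 (m = (1/2)*(-13) = -13/2 ≈ -6.5000)
Q(j) = 3*j (Q(j) = 2*j + j = 3*j)
O(y) = 2*y
D(p) = 15 + p (D(p) = 3*5 + p = 15 + p)
D(O(-2*(-4)))/(35 + m) = (15 + 2*(-2*(-4)))/(35 - 13/2) = (15 + 2*8)/(57/2) = 2*(15 + 16)/57 = (2/57)*31 = 62/57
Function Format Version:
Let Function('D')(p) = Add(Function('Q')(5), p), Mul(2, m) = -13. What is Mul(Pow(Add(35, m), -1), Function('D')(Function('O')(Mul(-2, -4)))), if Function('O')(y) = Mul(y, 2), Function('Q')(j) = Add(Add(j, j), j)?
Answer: Rational(62, 57) ≈ 1.0877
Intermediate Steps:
m = Rational(-13, 2) (m = Mul(Rational(1, 2), -13) = Rational(-13, 2) ≈ -6.5000)
Function('Q')(j) = Mul(3, j) (Function('Q')(j) = Add(Mul(2, j), j) = Mul(3, j))
Function('O')(y) = Mul(2, y)
Function('D')(p) = Add(15, p) (Function('D')(p) = Add(Mul(3, 5), p) = Add(15, p))
Mul(Pow(Add(35, m), -1), Function('D')(Function('O')(Mul(-2, -4)))) = Mul(Pow(Add(35, Rational(-13, 2)), -1), Add(15, Mul(2, Mul(-2, -4)))) = Mul(Pow(Rational(57, 2), -1), Add(15, Mul(2, 8))) = Mul(Rational(2, 57), Add(15, 16)) = Mul(Rational(2, 57), 31) = Rational(62, 57)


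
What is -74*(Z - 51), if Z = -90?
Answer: 10434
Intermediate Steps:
-74*(Z - 51) = -74*(-90 - 51) = -74*(-141) = 10434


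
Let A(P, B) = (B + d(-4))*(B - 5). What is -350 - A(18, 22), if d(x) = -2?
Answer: -690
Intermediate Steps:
A(P, B) = (-5 + B)*(-2 + B) (A(P, B) = (B - 2)*(B - 5) = (-2 + B)*(-5 + B) = (-5 + B)*(-2 + B))
-350 - A(18, 22) = -350 - (10 + 22² - 7*22) = -350 - (10 + 484 - 154) = -350 - 1*340 = -350 - 340 = -690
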